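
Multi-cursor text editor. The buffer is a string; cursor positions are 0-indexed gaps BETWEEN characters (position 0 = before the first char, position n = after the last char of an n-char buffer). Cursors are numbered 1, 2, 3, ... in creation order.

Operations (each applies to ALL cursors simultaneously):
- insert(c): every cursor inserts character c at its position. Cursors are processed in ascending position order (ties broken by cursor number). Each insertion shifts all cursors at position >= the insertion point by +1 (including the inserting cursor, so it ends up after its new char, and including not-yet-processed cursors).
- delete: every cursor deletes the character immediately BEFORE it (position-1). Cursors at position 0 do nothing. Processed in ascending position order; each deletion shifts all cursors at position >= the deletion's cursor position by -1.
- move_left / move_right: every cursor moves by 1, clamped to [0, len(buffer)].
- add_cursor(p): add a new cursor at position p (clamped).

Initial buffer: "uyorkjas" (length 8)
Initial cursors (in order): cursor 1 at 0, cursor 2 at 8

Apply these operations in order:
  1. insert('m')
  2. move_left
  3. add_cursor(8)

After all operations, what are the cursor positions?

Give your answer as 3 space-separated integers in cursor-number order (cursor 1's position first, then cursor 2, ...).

Answer: 0 9 8

Derivation:
After op 1 (insert('m')): buffer="muyorkjasm" (len 10), cursors c1@1 c2@10, authorship 1........2
After op 2 (move_left): buffer="muyorkjasm" (len 10), cursors c1@0 c2@9, authorship 1........2
After op 3 (add_cursor(8)): buffer="muyorkjasm" (len 10), cursors c1@0 c3@8 c2@9, authorship 1........2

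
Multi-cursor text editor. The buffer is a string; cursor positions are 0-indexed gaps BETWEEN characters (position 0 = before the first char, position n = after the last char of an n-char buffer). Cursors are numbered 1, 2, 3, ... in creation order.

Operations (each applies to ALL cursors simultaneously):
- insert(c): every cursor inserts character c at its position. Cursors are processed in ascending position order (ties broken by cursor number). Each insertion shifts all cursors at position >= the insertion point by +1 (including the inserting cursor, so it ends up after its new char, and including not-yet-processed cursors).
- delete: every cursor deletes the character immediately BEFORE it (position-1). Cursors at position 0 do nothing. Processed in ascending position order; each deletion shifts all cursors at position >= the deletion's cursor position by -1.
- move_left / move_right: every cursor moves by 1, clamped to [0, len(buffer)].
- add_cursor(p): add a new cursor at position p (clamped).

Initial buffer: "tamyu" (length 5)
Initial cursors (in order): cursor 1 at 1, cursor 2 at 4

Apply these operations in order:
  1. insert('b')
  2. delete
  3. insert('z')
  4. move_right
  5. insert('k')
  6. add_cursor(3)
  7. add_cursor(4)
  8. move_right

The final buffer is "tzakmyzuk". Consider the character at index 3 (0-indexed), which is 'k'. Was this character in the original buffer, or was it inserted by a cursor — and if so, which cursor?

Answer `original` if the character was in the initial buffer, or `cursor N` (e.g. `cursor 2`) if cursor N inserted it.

After op 1 (insert('b')): buffer="tbamybu" (len 7), cursors c1@2 c2@6, authorship .1...2.
After op 2 (delete): buffer="tamyu" (len 5), cursors c1@1 c2@4, authorship .....
After op 3 (insert('z')): buffer="tzamyzu" (len 7), cursors c1@2 c2@6, authorship .1...2.
After op 4 (move_right): buffer="tzamyzu" (len 7), cursors c1@3 c2@7, authorship .1...2.
After op 5 (insert('k')): buffer="tzakmyzuk" (len 9), cursors c1@4 c2@9, authorship .1.1..2.2
After op 6 (add_cursor(3)): buffer="tzakmyzuk" (len 9), cursors c3@3 c1@4 c2@9, authorship .1.1..2.2
After op 7 (add_cursor(4)): buffer="tzakmyzuk" (len 9), cursors c3@3 c1@4 c4@4 c2@9, authorship .1.1..2.2
After op 8 (move_right): buffer="tzakmyzuk" (len 9), cursors c3@4 c1@5 c4@5 c2@9, authorship .1.1..2.2
Authorship (.=original, N=cursor N): . 1 . 1 . . 2 . 2
Index 3: author = 1

Answer: cursor 1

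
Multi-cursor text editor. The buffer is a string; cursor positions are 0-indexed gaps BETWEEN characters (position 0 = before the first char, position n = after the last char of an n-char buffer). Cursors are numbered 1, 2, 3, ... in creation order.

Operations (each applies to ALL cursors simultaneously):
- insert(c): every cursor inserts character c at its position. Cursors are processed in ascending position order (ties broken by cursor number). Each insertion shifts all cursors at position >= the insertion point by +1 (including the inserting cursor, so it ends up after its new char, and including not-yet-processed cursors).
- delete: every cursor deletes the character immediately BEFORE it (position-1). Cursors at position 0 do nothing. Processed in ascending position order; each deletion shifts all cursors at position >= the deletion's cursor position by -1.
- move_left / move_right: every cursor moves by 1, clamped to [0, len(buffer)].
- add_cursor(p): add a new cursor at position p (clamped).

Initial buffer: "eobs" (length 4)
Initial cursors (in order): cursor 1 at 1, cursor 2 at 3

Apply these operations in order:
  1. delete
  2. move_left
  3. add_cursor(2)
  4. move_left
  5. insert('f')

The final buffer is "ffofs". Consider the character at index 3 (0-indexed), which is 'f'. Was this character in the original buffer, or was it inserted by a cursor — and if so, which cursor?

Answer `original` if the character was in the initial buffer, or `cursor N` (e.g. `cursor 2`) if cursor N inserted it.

Answer: cursor 3

Derivation:
After op 1 (delete): buffer="os" (len 2), cursors c1@0 c2@1, authorship ..
After op 2 (move_left): buffer="os" (len 2), cursors c1@0 c2@0, authorship ..
After op 3 (add_cursor(2)): buffer="os" (len 2), cursors c1@0 c2@0 c3@2, authorship ..
After op 4 (move_left): buffer="os" (len 2), cursors c1@0 c2@0 c3@1, authorship ..
After op 5 (insert('f')): buffer="ffofs" (len 5), cursors c1@2 c2@2 c3@4, authorship 12.3.
Authorship (.=original, N=cursor N): 1 2 . 3 .
Index 3: author = 3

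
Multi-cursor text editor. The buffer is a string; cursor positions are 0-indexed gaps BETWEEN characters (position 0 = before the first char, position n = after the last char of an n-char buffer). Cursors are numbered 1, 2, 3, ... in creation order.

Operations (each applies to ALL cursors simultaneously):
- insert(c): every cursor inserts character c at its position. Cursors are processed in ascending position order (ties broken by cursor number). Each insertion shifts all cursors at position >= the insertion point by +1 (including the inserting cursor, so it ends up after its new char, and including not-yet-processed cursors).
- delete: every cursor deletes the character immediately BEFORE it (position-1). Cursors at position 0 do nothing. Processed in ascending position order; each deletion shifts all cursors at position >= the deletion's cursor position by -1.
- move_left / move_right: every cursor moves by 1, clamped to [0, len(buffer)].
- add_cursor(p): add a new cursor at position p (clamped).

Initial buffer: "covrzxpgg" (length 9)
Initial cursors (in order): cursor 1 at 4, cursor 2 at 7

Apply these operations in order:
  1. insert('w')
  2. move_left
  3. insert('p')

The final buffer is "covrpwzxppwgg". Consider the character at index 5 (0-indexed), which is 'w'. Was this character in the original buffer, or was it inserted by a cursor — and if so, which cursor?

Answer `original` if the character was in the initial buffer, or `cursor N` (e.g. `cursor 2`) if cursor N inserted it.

Answer: cursor 1

Derivation:
After op 1 (insert('w')): buffer="covrwzxpwgg" (len 11), cursors c1@5 c2@9, authorship ....1...2..
After op 2 (move_left): buffer="covrwzxpwgg" (len 11), cursors c1@4 c2@8, authorship ....1...2..
After op 3 (insert('p')): buffer="covrpwzxppwgg" (len 13), cursors c1@5 c2@10, authorship ....11...22..
Authorship (.=original, N=cursor N): . . . . 1 1 . . . 2 2 . .
Index 5: author = 1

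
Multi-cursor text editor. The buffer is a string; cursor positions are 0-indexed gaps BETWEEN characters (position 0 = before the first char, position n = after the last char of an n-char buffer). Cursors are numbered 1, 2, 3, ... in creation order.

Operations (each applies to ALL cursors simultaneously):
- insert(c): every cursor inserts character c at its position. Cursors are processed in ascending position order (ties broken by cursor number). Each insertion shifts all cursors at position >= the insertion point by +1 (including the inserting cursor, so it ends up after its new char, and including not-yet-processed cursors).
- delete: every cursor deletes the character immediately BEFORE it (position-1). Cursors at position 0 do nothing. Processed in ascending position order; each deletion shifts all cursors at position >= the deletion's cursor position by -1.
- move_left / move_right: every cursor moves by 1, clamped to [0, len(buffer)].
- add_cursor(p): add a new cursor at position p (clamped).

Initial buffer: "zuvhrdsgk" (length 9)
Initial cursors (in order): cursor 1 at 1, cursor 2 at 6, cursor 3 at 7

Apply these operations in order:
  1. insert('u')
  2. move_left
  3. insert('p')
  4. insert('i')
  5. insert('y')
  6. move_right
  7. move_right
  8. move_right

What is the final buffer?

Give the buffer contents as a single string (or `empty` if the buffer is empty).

After op 1 (insert('u')): buffer="zuuvhrdusugk" (len 12), cursors c1@2 c2@8 c3@10, authorship .1.....2.3..
After op 2 (move_left): buffer="zuuvhrdusugk" (len 12), cursors c1@1 c2@7 c3@9, authorship .1.....2.3..
After op 3 (insert('p')): buffer="zpuuvhrdpuspugk" (len 15), cursors c1@2 c2@9 c3@12, authorship .11.....22.33..
After op 4 (insert('i')): buffer="zpiuuvhrdpiuspiugk" (len 18), cursors c1@3 c2@11 c3@15, authorship .111.....222.333..
After op 5 (insert('y')): buffer="zpiyuuvhrdpiyuspiyugk" (len 21), cursors c1@4 c2@13 c3@18, authorship .1111.....2222.3333..
After op 6 (move_right): buffer="zpiyuuvhrdpiyuspiyugk" (len 21), cursors c1@5 c2@14 c3@19, authorship .1111.....2222.3333..
After op 7 (move_right): buffer="zpiyuuvhrdpiyuspiyugk" (len 21), cursors c1@6 c2@15 c3@20, authorship .1111.....2222.3333..
After op 8 (move_right): buffer="zpiyuuvhrdpiyuspiyugk" (len 21), cursors c1@7 c2@16 c3@21, authorship .1111.....2222.3333..

Answer: zpiyuuvhrdpiyuspiyugk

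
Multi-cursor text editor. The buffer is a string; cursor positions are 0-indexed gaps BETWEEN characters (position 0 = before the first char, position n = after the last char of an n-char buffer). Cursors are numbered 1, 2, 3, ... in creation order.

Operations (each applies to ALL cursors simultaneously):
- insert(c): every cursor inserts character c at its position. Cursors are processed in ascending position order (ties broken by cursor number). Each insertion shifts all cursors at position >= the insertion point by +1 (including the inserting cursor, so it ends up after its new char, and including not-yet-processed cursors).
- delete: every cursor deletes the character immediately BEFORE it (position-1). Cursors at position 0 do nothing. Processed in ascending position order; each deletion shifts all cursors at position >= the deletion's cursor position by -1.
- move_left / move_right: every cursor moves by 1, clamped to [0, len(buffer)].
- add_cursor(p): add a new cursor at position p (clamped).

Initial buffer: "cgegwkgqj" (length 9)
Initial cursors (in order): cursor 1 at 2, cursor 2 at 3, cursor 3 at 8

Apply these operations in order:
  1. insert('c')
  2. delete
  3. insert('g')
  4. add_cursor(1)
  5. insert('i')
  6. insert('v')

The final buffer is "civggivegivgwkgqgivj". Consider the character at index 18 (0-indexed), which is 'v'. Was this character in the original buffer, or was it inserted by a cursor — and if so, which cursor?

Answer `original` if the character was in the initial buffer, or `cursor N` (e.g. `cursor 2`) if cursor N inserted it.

After op 1 (insert('c')): buffer="cgcecgwkgqcj" (len 12), cursors c1@3 c2@5 c3@11, authorship ..1.2.....3.
After op 2 (delete): buffer="cgegwkgqj" (len 9), cursors c1@2 c2@3 c3@8, authorship .........
After op 3 (insert('g')): buffer="cggeggwkgqgj" (len 12), cursors c1@3 c2@5 c3@11, authorship ..1.2.....3.
After op 4 (add_cursor(1)): buffer="cggeggwkgqgj" (len 12), cursors c4@1 c1@3 c2@5 c3@11, authorship ..1.2.....3.
After op 5 (insert('i')): buffer="ciggiegigwkgqgij" (len 16), cursors c4@2 c1@5 c2@8 c3@15, authorship .4.11.22.....33.
After op 6 (insert('v')): buffer="civggivegivgwkgqgivj" (len 20), cursors c4@3 c1@7 c2@11 c3@19, authorship .44.111.222.....333.
Authorship (.=original, N=cursor N): . 4 4 . 1 1 1 . 2 2 2 . . . . . 3 3 3 .
Index 18: author = 3

Answer: cursor 3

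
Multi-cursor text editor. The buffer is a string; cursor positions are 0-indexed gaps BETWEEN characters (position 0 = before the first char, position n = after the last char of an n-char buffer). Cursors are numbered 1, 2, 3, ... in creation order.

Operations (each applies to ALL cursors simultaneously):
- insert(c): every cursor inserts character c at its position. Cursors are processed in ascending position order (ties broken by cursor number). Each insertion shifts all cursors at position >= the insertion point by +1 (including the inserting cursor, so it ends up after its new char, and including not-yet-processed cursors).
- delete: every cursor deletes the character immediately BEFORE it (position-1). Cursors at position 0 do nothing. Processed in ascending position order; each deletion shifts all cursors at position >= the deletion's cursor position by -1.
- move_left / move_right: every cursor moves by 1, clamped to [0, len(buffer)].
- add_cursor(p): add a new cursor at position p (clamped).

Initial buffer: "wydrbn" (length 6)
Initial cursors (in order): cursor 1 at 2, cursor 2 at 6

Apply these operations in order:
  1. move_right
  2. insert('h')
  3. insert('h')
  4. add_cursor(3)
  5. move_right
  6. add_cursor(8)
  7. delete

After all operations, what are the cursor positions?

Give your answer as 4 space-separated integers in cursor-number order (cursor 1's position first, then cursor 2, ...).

Answer: 4 6 3 5

Derivation:
After op 1 (move_right): buffer="wydrbn" (len 6), cursors c1@3 c2@6, authorship ......
After op 2 (insert('h')): buffer="wydhrbnh" (len 8), cursors c1@4 c2@8, authorship ...1...2
After op 3 (insert('h')): buffer="wydhhrbnhh" (len 10), cursors c1@5 c2@10, authorship ...11...22
After op 4 (add_cursor(3)): buffer="wydhhrbnhh" (len 10), cursors c3@3 c1@5 c2@10, authorship ...11...22
After op 5 (move_right): buffer="wydhhrbnhh" (len 10), cursors c3@4 c1@6 c2@10, authorship ...11...22
After op 6 (add_cursor(8)): buffer="wydhhrbnhh" (len 10), cursors c3@4 c1@6 c4@8 c2@10, authorship ...11...22
After op 7 (delete): buffer="wydhbh" (len 6), cursors c3@3 c1@4 c4@5 c2@6, authorship ...1.2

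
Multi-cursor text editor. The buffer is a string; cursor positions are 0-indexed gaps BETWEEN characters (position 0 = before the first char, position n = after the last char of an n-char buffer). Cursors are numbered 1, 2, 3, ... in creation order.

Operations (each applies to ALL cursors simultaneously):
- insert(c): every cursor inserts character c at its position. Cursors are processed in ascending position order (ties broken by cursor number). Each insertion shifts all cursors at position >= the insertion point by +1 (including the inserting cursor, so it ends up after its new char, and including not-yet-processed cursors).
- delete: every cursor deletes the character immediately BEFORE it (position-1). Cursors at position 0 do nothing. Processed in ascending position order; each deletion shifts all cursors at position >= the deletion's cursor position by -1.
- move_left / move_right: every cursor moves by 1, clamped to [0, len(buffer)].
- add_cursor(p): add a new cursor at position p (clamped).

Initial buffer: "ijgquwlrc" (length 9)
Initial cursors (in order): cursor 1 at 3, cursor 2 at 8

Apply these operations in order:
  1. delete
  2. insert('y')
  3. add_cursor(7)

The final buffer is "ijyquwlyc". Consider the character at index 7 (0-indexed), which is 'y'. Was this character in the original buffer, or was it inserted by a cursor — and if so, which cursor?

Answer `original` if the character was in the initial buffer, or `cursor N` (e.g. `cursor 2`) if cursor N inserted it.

Answer: cursor 2

Derivation:
After op 1 (delete): buffer="ijquwlc" (len 7), cursors c1@2 c2@6, authorship .......
After op 2 (insert('y')): buffer="ijyquwlyc" (len 9), cursors c1@3 c2@8, authorship ..1....2.
After op 3 (add_cursor(7)): buffer="ijyquwlyc" (len 9), cursors c1@3 c3@7 c2@8, authorship ..1....2.
Authorship (.=original, N=cursor N): . . 1 . . . . 2 .
Index 7: author = 2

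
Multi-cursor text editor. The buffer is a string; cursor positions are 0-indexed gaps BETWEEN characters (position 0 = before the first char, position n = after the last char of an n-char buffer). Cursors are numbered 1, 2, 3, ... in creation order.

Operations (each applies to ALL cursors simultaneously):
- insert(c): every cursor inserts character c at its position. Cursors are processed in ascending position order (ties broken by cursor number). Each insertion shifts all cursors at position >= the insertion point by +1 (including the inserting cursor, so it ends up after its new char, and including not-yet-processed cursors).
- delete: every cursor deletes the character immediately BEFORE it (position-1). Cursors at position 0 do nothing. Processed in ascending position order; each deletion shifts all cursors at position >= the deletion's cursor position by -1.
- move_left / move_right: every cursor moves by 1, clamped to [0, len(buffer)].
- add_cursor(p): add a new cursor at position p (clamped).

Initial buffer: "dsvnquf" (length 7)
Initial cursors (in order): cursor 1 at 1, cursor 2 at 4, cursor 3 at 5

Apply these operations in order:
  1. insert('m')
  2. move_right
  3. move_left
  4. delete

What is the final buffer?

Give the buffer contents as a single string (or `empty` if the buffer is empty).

After op 1 (insert('m')): buffer="dmsvnmqmuf" (len 10), cursors c1@2 c2@6 c3@8, authorship .1...2.3..
After op 2 (move_right): buffer="dmsvnmqmuf" (len 10), cursors c1@3 c2@7 c3@9, authorship .1...2.3..
After op 3 (move_left): buffer="dmsvnmqmuf" (len 10), cursors c1@2 c2@6 c3@8, authorship .1...2.3..
After op 4 (delete): buffer="dsvnquf" (len 7), cursors c1@1 c2@4 c3@5, authorship .......

Answer: dsvnquf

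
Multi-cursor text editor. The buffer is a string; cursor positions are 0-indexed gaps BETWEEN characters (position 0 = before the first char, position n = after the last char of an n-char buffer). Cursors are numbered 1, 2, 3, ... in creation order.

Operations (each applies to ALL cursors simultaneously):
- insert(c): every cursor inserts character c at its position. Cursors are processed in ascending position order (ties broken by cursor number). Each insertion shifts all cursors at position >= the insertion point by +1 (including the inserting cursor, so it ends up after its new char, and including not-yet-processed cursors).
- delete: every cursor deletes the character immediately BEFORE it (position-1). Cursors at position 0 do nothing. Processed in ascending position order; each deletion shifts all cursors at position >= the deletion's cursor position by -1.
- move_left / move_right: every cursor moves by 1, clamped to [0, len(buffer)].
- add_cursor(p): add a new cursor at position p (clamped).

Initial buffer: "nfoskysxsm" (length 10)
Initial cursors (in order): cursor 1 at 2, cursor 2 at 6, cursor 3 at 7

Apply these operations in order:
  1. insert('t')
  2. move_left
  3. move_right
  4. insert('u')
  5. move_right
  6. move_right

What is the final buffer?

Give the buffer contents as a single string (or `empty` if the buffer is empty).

After op 1 (insert('t')): buffer="nftoskytstxsm" (len 13), cursors c1@3 c2@8 c3@10, authorship ..1....2.3...
After op 2 (move_left): buffer="nftoskytstxsm" (len 13), cursors c1@2 c2@7 c3@9, authorship ..1....2.3...
After op 3 (move_right): buffer="nftoskytstxsm" (len 13), cursors c1@3 c2@8 c3@10, authorship ..1....2.3...
After op 4 (insert('u')): buffer="nftuoskytustuxsm" (len 16), cursors c1@4 c2@10 c3@13, authorship ..11....22.33...
After op 5 (move_right): buffer="nftuoskytustuxsm" (len 16), cursors c1@5 c2@11 c3@14, authorship ..11....22.33...
After op 6 (move_right): buffer="nftuoskytustuxsm" (len 16), cursors c1@6 c2@12 c3@15, authorship ..11....22.33...

Answer: nftuoskytustuxsm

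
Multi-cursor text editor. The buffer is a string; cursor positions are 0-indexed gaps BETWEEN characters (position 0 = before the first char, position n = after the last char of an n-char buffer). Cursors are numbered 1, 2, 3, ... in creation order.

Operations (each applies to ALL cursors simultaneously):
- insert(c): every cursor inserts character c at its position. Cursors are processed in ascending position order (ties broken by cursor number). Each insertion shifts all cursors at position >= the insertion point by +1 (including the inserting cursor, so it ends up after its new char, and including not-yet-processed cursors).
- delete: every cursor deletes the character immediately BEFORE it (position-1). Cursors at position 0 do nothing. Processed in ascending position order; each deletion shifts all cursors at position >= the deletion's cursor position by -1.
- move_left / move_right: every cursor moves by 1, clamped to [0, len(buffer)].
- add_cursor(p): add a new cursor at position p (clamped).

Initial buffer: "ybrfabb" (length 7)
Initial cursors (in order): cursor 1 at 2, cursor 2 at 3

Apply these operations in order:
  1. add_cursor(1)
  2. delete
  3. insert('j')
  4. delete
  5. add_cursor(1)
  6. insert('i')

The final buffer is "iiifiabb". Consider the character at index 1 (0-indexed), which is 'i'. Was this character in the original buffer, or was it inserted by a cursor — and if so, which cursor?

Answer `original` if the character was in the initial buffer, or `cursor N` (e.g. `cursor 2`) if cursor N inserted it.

Answer: cursor 2

Derivation:
After op 1 (add_cursor(1)): buffer="ybrfabb" (len 7), cursors c3@1 c1@2 c2@3, authorship .......
After op 2 (delete): buffer="fabb" (len 4), cursors c1@0 c2@0 c3@0, authorship ....
After op 3 (insert('j')): buffer="jjjfabb" (len 7), cursors c1@3 c2@3 c3@3, authorship 123....
After op 4 (delete): buffer="fabb" (len 4), cursors c1@0 c2@0 c3@0, authorship ....
After op 5 (add_cursor(1)): buffer="fabb" (len 4), cursors c1@0 c2@0 c3@0 c4@1, authorship ....
After op 6 (insert('i')): buffer="iiifiabb" (len 8), cursors c1@3 c2@3 c3@3 c4@5, authorship 123.4...
Authorship (.=original, N=cursor N): 1 2 3 . 4 . . .
Index 1: author = 2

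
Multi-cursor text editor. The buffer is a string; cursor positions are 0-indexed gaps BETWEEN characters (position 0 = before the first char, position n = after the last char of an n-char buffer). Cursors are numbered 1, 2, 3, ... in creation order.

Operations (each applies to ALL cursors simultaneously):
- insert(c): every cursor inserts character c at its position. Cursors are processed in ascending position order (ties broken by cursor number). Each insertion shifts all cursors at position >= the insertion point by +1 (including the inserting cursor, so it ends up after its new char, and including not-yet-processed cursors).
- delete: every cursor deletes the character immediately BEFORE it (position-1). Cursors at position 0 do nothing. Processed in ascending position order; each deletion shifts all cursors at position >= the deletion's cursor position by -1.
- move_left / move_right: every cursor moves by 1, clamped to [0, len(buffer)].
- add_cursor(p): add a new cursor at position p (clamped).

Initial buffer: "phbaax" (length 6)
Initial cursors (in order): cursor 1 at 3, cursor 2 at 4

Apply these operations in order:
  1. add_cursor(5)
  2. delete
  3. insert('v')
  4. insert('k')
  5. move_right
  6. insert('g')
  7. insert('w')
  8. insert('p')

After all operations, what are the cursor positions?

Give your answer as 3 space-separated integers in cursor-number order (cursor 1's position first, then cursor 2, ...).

Answer: 18 18 18

Derivation:
After op 1 (add_cursor(5)): buffer="phbaax" (len 6), cursors c1@3 c2@4 c3@5, authorship ......
After op 2 (delete): buffer="phx" (len 3), cursors c1@2 c2@2 c3@2, authorship ...
After op 3 (insert('v')): buffer="phvvvx" (len 6), cursors c1@5 c2@5 c3@5, authorship ..123.
After op 4 (insert('k')): buffer="phvvvkkkx" (len 9), cursors c1@8 c2@8 c3@8, authorship ..123123.
After op 5 (move_right): buffer="phvvvkkkx" (len 9), cursors c1@9 c2@9 c3@9, authorship ..123123.
After op 6 (insert('g')): buffer="phvvvkkkxggg" (len 12), cursors c1@12 c2@12 c3@12, authorship ..123123.123
After op 7 (insert('w')): buffer="phvvvkkkxgggwww" (len 15), cursors c1@15 c2@15 c3@15, authorship ..123123.123123
After op 8 (insert('p')): buffer="phvvvkkkxgggwwwppp" (len 18), cursors c1@18 c2@18 c3@18, authorship ..123123.123123123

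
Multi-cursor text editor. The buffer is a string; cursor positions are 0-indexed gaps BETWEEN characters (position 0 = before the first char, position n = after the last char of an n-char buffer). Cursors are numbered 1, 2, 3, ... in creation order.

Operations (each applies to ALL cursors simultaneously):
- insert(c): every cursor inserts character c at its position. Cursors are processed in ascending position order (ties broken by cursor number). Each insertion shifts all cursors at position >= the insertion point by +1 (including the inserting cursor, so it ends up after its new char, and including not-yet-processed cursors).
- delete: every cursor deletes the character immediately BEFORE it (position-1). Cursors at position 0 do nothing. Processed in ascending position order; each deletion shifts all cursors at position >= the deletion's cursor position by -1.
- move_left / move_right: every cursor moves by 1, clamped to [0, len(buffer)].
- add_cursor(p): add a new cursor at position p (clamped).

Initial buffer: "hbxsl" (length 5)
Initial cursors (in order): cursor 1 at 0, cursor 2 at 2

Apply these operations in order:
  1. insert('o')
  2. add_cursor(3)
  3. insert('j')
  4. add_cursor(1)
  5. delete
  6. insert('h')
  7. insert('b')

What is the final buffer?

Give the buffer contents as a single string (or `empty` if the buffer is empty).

After op 1 (insert('o')): buffer="ohboxsl" (len 7), cursors c1@1 c2@4, authorship 1..2...
After op 2 (add_cursor(3)): buffer="ohboxsl" (len 7), cursors c1@1 c3@3 c2@4, authorship 1..2...
After op 3 (insert('j')): buffer="ojhbjojxsl" (len 10), cursors c1@2 c3@5 c2@7, authorship 11..322...
After op 4 (add_cursor(1)): buffer="ojhbjojxsl" (len 10), cursors c4@1 c1@2 c3@5 c2@7, authorship 11..322...
After op 5 (delete): buffer="hboxsl" (len 6), cursors c1@0 c4@0 c3@2 c2@3, authorship ..2...
After op 6 (insert('h')): buffer="hhhbhohxsl" (len 10), cursors c1@2 c4@2 c3@5 c2@7, authorship 14..322...
After op 7 (insert('b')): buffer="hhbbhbhbohbxsl" (len 14), cursors c1@4 c4@4 c3@8 c2@11, authorship 1414..33222...

Answer: hhbbhbhbohbxsl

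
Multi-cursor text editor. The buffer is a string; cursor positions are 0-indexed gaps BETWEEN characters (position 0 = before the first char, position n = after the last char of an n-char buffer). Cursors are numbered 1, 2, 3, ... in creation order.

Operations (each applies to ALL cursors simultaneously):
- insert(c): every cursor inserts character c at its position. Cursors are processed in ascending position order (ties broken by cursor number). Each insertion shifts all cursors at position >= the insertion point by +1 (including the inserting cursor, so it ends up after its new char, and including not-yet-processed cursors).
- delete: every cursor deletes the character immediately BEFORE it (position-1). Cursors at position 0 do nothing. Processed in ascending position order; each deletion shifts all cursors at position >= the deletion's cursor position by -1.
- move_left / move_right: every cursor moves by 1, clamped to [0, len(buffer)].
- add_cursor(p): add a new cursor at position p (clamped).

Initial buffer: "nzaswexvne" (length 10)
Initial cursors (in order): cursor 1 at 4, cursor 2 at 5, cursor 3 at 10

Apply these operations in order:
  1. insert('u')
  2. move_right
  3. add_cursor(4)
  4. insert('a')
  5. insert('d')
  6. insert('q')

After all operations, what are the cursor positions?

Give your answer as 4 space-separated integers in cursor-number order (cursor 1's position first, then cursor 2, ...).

Answer: 12 17 25 7

Derivation:
After op 1 (insert('u')): buffer="nzasuwuexvneu" (len 13), cursors c1@5 c2@7 c3@13, authorship ....1.2.....3
After op 2 (move_right): buffer="nzasuwuexvneu" (len 13), cursors c1@6 c2@8 c3@13, authorship ....1.2.....3
After op 3 (add_cursor(4)): buffer="nzasuwuexvneu" (len 13), cursors c4@4 c1@6 c2@8 c3@13, authorship ....1.2.....3
After op 4 (insert('a')): buffer="nzasauwaueaxvneua" (len 17), cursors c4@5 c1@8 c2@11 c3@17, authorship ....41.12.2....33
After op 5 (insert('d')): buffer="nzasaduwadueadxvneuad" (len 21), cursors c4@6 c1@10 c2@14 c3@21, authorship ....441.112.22....333
After op 6 (insert('q')): buffer="nzasadquwadqueadqxvneuadq" (len 25), cursors c4@7 c1@12 c2@17 c3@25, authorship ....4441.1112.222....3333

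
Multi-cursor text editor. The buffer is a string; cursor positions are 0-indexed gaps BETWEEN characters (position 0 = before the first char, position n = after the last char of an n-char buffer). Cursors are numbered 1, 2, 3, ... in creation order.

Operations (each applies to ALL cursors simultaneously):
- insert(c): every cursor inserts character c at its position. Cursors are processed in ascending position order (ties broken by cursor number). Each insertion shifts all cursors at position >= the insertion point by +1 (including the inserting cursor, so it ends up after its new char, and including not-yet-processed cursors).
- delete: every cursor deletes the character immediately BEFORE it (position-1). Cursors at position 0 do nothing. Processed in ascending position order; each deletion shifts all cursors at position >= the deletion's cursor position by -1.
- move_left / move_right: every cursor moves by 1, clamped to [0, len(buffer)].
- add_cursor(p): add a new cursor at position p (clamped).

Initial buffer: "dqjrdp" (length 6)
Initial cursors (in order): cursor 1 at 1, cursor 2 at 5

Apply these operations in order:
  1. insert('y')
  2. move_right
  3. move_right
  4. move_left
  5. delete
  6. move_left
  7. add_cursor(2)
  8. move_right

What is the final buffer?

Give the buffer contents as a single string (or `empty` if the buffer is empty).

Answer: dyjrdp

Derivation:
After op 1 (insert('y')): buffer="dyqjrdyp" (len 8), cursors c1@2 c2@7, authorship .1....2.
After op 2 (move_right): buffer="dyqjrdyp" (len 8), cursors c1@3 c2@8, authorship .1....2.
After op 3 (move_right): buffer="dyqjrdyp" (len 8), cursors c1@4 c2@8, authorship .1....2.
After op 4 (move_left): buffer="dyqjrdyp" (len 8), cursors c1@3 c2@7, authorship .1....2.
After op 5 (delete): buffer="dyjrdp" (len 6), cursors c1@2 c2@5, authorship .1....
After op 6 (move_left): buffer="dyjrdp" (len 6), cursors c1@1 c2@4, authorship .1....
After op 7 (add_cursor(2)): buffer="dyjrdp" (len 6), cursors c1@1 c3@2 c2@4, authorship .1....
After op 8 (move_right): buffer="dyjrdp" (len 6), cursors c1@2 c3@3 c2@5, authorship .1....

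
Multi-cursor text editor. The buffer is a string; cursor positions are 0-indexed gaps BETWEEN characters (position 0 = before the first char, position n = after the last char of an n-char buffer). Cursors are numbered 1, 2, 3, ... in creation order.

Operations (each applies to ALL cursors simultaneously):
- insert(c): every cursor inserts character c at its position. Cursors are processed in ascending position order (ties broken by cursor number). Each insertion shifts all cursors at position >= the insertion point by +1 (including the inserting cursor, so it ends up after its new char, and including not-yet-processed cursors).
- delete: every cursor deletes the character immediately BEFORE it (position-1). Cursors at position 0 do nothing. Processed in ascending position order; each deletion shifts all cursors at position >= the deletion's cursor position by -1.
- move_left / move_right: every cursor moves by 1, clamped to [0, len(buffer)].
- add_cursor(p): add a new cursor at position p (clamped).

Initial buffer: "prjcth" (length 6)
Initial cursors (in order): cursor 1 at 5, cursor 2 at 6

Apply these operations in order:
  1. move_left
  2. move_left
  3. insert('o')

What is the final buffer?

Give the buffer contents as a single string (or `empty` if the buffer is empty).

After op 1 (move_left): buffer="prjcth" (len 6), cursors c1@4 c2@5, authorship ......
After op 2 (move_left): buffer="prjcth" (len 6), cursors c1@3 c2@4, authorship ......
After op 3 (insert('o')): buffer="prjocoth" (len 8), cursors c1@4 c2@6, authorship ...1.2..

Answer: prjocoth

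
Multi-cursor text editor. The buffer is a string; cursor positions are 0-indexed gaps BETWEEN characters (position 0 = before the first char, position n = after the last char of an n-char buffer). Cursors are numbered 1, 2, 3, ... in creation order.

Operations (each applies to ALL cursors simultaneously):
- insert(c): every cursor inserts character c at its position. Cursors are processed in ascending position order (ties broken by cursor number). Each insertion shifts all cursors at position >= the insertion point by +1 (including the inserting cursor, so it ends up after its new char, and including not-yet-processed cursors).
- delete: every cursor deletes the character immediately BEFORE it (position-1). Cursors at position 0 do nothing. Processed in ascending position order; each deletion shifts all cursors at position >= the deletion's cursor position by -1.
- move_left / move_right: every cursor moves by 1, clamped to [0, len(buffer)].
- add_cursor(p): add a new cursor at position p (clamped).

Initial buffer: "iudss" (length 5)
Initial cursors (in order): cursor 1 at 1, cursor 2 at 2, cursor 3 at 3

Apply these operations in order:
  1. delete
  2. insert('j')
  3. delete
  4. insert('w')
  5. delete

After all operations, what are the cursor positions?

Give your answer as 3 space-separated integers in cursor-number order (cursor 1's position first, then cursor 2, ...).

Answer: 0 0 0

Derivation:
After op 1 (delete): buffer="ss" (len 2), cursors c1@0 c2@0 c3@0, authorship ..
After op 2 (insert('j')): buffer="jjjss" (len 5), cursors c1@3 c2@3 c3@3, authorship 123..
After op 3 (delete): buffer="ss" (len 2), cursors c1@0 c2@0 c3@0, authorship ..
After op 4 (insert('w')): buffer="wwwss" (len 5), cursors c1@3 c2@3 c3@3, authorship 123..
After op 5 (delete): buffer="ss" (len 2), cursors c1@0 c2@0 c3@0, authorship ..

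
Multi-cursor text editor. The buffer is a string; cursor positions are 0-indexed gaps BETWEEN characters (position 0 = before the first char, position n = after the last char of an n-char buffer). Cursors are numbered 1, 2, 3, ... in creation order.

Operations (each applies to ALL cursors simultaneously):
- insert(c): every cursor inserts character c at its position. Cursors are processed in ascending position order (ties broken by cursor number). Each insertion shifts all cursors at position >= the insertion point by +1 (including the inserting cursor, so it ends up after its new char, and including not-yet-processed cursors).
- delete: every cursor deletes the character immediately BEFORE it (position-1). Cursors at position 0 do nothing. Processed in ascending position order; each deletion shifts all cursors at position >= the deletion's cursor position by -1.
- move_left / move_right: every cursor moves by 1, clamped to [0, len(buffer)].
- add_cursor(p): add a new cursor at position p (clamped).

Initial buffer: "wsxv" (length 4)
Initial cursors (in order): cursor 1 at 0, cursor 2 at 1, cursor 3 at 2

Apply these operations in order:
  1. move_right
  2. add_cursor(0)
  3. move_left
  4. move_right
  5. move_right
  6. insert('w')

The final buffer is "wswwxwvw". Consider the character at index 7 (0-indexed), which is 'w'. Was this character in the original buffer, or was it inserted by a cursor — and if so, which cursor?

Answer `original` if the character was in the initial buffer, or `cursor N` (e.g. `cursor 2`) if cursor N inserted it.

After op 1 (move_right): buffer="wsxv" (len 4), cursors c1@1 c2@2 c3@3, authorship ....
After op 2 (add_cursor(0)): buffer="wsxv" (len 4), cursors c4@0 c1@1 c2@2 c3@3, authorship ....
After op 3 (move_left): buffer="wsxv" (len 4), cursors c1@0 c4@0 c2@1 c3@2, authorship ....
After op 4 (move_right): buffer="wsxv" (len 4), cursors c1@1 c4@1 c2@2 c3@3, authorship ....
After op 5 (move_right): buffer="wsxv" (len 4), cursors c1@2 c4@2 c2@3 c3@4, authorship ....
After op 6 (insert('w')): buffer="wswwxwvw" (len 8), cursors c1@4 c4@4 c2@6 c3@8, authorship ..14.2.3
Authorship (.=original, N=cursor N): . . 1 4 . 2 . 3
Index 7: author = 3

Answer: cursor 3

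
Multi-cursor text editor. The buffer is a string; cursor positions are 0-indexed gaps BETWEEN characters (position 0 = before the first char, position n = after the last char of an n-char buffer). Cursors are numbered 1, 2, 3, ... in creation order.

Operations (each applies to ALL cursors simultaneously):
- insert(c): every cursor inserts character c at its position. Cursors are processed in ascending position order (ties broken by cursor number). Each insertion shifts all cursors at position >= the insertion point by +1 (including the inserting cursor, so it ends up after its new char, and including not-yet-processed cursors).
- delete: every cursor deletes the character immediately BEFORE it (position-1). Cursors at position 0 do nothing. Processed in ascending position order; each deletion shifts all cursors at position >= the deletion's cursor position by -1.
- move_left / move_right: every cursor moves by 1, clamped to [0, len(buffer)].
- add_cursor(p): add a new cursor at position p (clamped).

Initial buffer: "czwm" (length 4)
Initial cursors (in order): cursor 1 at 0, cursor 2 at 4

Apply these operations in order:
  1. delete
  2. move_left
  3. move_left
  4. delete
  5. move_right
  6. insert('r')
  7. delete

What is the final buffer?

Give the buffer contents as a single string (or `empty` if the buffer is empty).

After op 1 (delete): buffer="czw" (len 3), cursors c1@0 c2@3, authorship ...
After op 2 (move_left): buffer="czw" (len 3), cursors c1@0 c2@2, authorship ...
After op 3 (move_left): buffer="czw" (len 3), cursors c1@0 c2@1, authorship ...
After op 4 (delete): buffer="zw" (len 2), cursors c1@0 c2@0, authorship ..
After op 5 (move_right): buffer="zw" (len 2), cursors c1@1 c2@1, authorship ..
After op 6 (insert('r')): buffer="zrrw" (len 4), cursors c1@3 c2@3, authorship .12.
After op 7 (delete): buffer="zw" (len 2), cursors c1@1 c2@1, authorship ..

Answer: zw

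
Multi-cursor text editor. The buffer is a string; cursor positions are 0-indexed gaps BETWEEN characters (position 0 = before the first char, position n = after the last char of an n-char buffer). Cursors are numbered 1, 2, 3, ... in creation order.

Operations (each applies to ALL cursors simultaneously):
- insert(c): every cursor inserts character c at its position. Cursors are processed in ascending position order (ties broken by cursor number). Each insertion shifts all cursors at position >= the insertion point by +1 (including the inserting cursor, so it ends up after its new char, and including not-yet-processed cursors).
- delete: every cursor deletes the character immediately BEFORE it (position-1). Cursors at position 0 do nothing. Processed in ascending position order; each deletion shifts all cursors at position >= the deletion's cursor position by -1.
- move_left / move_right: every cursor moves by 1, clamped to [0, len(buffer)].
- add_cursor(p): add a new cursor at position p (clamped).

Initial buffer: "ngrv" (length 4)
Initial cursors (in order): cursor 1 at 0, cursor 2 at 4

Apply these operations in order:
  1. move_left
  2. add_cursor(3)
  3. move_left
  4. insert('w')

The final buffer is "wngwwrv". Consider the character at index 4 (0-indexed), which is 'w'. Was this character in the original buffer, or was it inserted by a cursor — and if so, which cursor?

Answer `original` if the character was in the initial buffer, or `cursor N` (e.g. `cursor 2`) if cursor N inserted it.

Answer: cursor 3

Derivation:
After op 1 (move_left): buffer="ngrv" (len 4), cursors c1@0 c2@3, authorship ....
After op 2 (add_cursor(3)): buffer="ngrv" (len 4), cursors c1@0 c2@3 c3@3, authorship ....
After op 3 (move_left): buffer="ngrv" (len 4), cursors c1@0 c2@2 c3@2, authorship ....
After op 4 (insert('w')): buffer="wngwwrv" (len 7), cursors c1@1 c2@5 c3@5, authorship 1..23..
Authorship (.=original, N=cursor N): 1 . . 2 3 . .
Index 4: author = 3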